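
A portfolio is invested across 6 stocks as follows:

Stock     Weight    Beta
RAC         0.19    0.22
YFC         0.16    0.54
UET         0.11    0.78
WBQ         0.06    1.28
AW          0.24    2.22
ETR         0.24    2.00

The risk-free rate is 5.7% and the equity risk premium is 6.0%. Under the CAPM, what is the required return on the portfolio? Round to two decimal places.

13.52%

β_P = Σ w_i β_i = 0.19×0.22 + 0.16×0.54 + 0.11×0.78 + 0.06×1.28 + 0.24×2.22 + 0.24×2.00 = 1.3036
E(R_P) = R_f + β_P × MRP = 5.7% + 1.3036 × 6.0% = 13.52%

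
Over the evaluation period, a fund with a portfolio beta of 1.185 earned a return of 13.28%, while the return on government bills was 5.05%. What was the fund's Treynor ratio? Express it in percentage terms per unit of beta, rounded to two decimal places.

6.95%

Treynor = (R_P − R_f) / β_P = (13.28% − 5.05%) / 1.1850 = 8.23% / 1.1850 = 6.95%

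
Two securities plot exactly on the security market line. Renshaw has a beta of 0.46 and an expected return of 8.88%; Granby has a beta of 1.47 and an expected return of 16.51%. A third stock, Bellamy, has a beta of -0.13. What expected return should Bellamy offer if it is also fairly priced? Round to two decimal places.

4.42%

MRP (SML slope) = (16.51% − 8.88%) / (1.47 − 0.46) = 7.63% / 1.01 = 7.5545%
R_f (intercept) = 8.88% − 0.46 × 7.5545% = 5.4049%
E(R_Bellamy) = R_f + β × MRP = 5.4049% + -0.13 × 7.5545% = 4.42%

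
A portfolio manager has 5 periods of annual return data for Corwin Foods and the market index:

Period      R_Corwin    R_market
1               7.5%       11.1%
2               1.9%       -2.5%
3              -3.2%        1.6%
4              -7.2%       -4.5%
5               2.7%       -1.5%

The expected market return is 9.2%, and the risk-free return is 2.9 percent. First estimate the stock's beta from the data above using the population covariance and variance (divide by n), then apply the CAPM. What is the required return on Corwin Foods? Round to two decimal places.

Mean R_i = (7.5 + 1.9 − 3.2 − 7.2 + 2.7) / 5 = 0.3400%
Mean R_m = (11.1 − 2.5 + 1.6 − 4.5 − 1.5) / 5 = 0.8400%
Σ(R_i − R̄_i)(R_m − R̄_m) = 100.3020  ⇒  Cov = 100.3020 / 5 = 20.0604
Σ(R_m − R̄_m)² = 150.9920  ⇒  Var(R_m) = 150.9920 / 5 = 30.1984
β = Cov / Var(R_m) = 20.0604 / 30.1984 = 0.6643
MRP = 9.2% − 2.9% = 6.30%
E(R) = R_f + β × MRP = 2.9% + 0.6643 × 6.3% = 7.09%

7.09%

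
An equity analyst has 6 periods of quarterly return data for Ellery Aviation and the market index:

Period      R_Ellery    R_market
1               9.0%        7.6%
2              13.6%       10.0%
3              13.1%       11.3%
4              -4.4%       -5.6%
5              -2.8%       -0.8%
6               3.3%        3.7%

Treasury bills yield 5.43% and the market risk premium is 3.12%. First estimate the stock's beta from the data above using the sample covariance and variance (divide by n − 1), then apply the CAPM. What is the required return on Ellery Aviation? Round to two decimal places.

9.07%

Mean R_i = (9.0 + 13.6 + 13.1 − 4.4 − 2.8 + 3.3) / 6 = 5.3000%
Mean R_m = (7.6 + 10.0 + 11.3 − 5.6 − 0.8 + 3.7) / 6 = 4.3667%
Σ(R_i − R̄_i)(R_m − R̄_m) = 252.6600  ⇒  Cov = 252.6600 / 5 = 50.5320
Σ(R_m − R̄_m)² = 216.7333  ⇒  Var(R_m) = 216.7333 / 5 = 43.3467
β = Cov / Var(R_m) = 50.5320 / 43.3467 = 1.1658
E(R) = R_f + β × MRP = 5.43% + 1.1658 × 3.12% = 9.07%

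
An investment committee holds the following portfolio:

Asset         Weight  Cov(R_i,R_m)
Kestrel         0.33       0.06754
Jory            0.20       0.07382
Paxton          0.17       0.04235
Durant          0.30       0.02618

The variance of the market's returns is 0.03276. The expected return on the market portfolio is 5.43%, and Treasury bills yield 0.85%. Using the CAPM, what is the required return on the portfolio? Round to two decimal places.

8.13%

β_Kestrel = 0.06754 / 0.03276 = 2.0617
β_Jory = 0.07382 / 0.03276 = 2.2534
β_Paxton = 0.04235 / 0.03276 = 1.2927
β_Durant = 0.02618 / 0.03276 = 0.7991
β_P = Σ w_i β_i = 0.33×2.0617 + 0.20×2.2534 + 0.17×1.2927 + 0.30×0.7991 = 1.5905
MRP = 5.43% − 0.85% = 4.58%
E(R_P) = R_f + β_P × MRP = 0.85% + 1.5905 × 4.58% = 8.13%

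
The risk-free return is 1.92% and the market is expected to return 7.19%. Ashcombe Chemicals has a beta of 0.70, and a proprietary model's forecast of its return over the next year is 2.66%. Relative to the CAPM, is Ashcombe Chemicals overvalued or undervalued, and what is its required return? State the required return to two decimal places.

Overvalued; required return 5.61%

MRP = 7.19% − 1.92% = 5.27%
Required return = R_f + β·MRP = 1.92% + 0.70 × 5.27% = 5.61%
Forecast 2.66% < required 5.61% → the stock plots below the SML → overvalued.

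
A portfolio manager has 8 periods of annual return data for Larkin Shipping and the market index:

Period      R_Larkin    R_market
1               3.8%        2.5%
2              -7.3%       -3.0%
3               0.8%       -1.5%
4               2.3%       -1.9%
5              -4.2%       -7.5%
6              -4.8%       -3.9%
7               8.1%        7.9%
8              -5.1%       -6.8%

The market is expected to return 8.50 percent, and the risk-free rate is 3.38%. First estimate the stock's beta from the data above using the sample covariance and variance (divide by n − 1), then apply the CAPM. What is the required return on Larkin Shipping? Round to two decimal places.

Mean R_i = (3.8 − 7.3 + 0.8 + 2.3 − 4.2 − 4.8 + 8.1 − 5.1) / 8 = -0.8000%
Mean R_m = (2.5 − 3.0 − 1.5 − 1.9 − 7.5 − 3.9 + 7.9 − 6.8) / 8 = -1.7750%
Σ(R_i − R̄_i)(R_m − R̄_m) = 163.3600  ⇒  Cov = 163.3600 / 7 = 23.3371
Σ(R_m − R̄_m)² = 176.0150  ⇒  Var(R_m) = 176.0150 / 7 = 25.1450
β = Cov / Var(R_m) = 23.3371 / 25.1450 = 0.9281
MRP = 8.50% − 3.38% = 5.12%
E(R) = R_f + β × MRP = 3.38% + 0.9281 × 5.12% = 8.13%

8.13%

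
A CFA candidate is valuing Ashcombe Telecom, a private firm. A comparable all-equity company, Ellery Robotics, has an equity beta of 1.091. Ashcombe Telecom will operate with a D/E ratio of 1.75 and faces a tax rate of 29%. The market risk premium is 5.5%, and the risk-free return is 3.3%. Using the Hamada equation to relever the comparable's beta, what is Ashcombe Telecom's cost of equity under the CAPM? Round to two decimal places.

β_L = β_U × [1 + (1 − t)(D/E)] = 1.091 × [1 + (1 − 0.29) × 1.75]
    = 1.091 × [1 + 0.71 × 1.75] = 1.091 × 2.2425 = 2.4466
E(R) = R_f + β_L × MRP = 3.3% + 2.4466 × 5.5% = 16.76%

16.76%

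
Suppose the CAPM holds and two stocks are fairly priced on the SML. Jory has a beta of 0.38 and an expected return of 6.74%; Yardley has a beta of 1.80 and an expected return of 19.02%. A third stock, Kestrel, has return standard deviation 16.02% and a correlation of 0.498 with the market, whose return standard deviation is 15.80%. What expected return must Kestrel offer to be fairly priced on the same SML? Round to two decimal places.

MRP = (19.02% − 6.74%) / (1.80 − 0.38) = 8.6479%
R_f = 6.74% − 0.38 × 8.6479% = 3.4538%
β_Kestrel = ρ·σ_i/σ_m = 0.498 × 16.02 / 15.80 = 0.5049
E(R_Kestrel) = R_f + β × MRP = 3.4538% + 0.5049 × 8.6479% = 7.82%

7.82%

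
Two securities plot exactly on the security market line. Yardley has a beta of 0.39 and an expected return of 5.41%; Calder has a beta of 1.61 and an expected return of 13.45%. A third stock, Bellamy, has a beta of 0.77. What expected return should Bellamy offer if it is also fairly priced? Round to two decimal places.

MRP (SML slope) = (13.45% − 5.41%) / (1.61 − 0.39) = 8.04% / 1.22 = 6.5902%
R_f (intercept) = 5.41% − 0.39 × 6.5902% = 2.8398%
E(R_Bellamy) = R_f + β × MRP = 2.8398% + 0.77 × 6.5902% = 7.91%

7.91%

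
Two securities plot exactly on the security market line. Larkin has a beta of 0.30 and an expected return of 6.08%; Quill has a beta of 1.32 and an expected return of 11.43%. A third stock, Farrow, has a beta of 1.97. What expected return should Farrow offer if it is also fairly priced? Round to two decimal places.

MRP (SML slope) = (11.43% − 6.08%) / (1.32 − 0.30) = 5.35% / 1.02 = 5.2451%
R_f (intercept) = 6.08% − 0.30 × 5.2451% = 4.5065%
E(R_Farrow) = R_f + β × MRP = 4.5065% + 1.97 × 5.2451% = 14.84%

14.84%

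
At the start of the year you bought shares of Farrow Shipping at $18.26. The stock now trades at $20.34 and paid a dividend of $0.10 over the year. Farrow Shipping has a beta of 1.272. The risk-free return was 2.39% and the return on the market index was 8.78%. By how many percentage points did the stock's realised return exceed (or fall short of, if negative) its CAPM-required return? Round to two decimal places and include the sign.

Realised HPR = (P1 + D1 − P0) / P0 = (20.34 + 0.10 − 18.26) / 18.26 = 2.18 / 18.26 = 11.9387%
MRP = 8.78% − 2.39% = 6.39%
CAPM required = R_f + β·MRP = 2.39% + 1.272 × 6.39% = 10.51808%
α = realised − required = 11.9387% − 10.51808% = +1.42%

+1.42%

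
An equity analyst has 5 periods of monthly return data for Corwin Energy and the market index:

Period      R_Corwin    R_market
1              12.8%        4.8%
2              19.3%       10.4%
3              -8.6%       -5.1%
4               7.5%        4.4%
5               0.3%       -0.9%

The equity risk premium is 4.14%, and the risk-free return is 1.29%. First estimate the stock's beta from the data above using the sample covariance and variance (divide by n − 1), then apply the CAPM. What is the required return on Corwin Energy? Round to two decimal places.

Mean R_i = (12.8 + 19.3 − 8.6 + 7.5 + 0.3) / 5 = 6.2600%
Mean R_m = (4.8 + 10.4 − 5.1 + 4.4 − 0.9) / 5 = 2.7200%
Σ(R_i − R̄_i)(R_m − R̄_m) = 253.6140  ⇒  Cov = 253.6140 / 4 = 63.4035
Σ(R_m − R̄_m)² = 140.3880  ⇒  Var(R_m) = 140.3880 / 4 = 35.0970
β = Cov / Var(R_m) = 63.4035 / 35.0970 = 1.8065
E(R) = R_f + β × MRP = 1.29% + 1.8065 × 4.14% = 8.77%

8.77%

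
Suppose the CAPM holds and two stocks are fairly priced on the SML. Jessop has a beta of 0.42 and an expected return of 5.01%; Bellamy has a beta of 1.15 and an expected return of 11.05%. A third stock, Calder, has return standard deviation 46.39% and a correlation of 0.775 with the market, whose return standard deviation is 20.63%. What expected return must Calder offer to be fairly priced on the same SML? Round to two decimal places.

15.95%

MRP = (11.05% − 5.01%) / (1.15 − 0.42) = 8.2740%
R_f = 5.01% − 0.42 × 8.2740% = 1.5349%
β_Calder = ρ·σ_i/σ_m = 0.775 × 46.39 / 20.63 = 1.7427
E(R_Calder) = R_f + β × MRP = 1.5349% + 1.7427 × 8.2740% = 15.95%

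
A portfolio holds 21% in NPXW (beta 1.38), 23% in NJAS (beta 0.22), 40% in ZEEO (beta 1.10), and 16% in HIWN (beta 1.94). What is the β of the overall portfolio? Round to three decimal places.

1.091

β_P = Σ w_i β_i = 0.21×1.38 + 0.23×0.22 + 0.40×1.10 + 0.16×1.94 = 1.0908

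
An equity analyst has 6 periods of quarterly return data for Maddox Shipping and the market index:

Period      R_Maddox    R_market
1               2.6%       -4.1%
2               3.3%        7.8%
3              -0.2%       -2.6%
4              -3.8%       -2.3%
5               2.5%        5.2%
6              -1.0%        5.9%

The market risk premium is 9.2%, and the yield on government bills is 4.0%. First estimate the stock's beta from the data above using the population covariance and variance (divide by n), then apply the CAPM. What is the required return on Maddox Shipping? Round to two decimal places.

Mean R_i = (2.6 + 3.3 − 0.2 − 3.8 + 2.5 − 1.0) / 6 = 0.5667%
Mean R_m = (-4.1 + 7.8 − 2.6 − 2.3 + 5.2 + 5.9) / 6 = 1.6500%
Σ(R_i − R̄_i)(R_m − R̄_m) = 25.8300  ⇒  Cov = 25.8300 / 6 = 4.3050
Σ(R_m − R̄_m)² = 135.2150  ⇒  Var(R_m) = 135.2150 / 6 = 22.5358
β = Cov / Var(R_m) = 4.3050 / 22.5358 = 0.1910
E(R) = R_f + β × MRP = 4.0% + 0.1910 × 9.2% = 5.76%

5.76%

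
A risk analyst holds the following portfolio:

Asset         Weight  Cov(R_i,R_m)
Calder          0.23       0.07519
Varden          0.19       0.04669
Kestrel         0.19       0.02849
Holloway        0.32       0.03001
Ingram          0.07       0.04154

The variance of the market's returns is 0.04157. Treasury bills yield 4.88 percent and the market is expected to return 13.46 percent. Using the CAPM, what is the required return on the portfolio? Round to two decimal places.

13.98%

β_Calder = 0.07519 / 0.04157 = 1.8088
β_Varden = 0.04669 / 0.04157 = 1.1232
β_Kestrel = 0.02849 / 0.04157 = 0.6854
β_Holloway = 0.03001 / 0.04157 = 0.7219
β_Ingram = 0.04154 / 0.04157 = 0.9993
β_P = Σ w_i β_i = 0.23×1.8088 + 0.19×1.1232 + 0.19×0.6854 + 0.32×0.7219 + 0.07×0.9993 = 1.0606
MRP = 13.46% − 4.88% = 8.58%
E(R_P) = R_f + β_P × MRP = 4.88% + 1.0606 × 8.58% = 13.98%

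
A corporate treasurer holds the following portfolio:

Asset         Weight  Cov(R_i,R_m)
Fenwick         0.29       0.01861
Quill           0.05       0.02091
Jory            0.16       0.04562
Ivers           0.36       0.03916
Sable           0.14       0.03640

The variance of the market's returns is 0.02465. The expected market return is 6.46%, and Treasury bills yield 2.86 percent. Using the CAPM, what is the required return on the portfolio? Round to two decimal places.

β_Fenwick = 0.01861 / 0.02465 = 0.7550
β_Quill = 0.02091 / 0.02465 = 0.8483
β_Jory = 0.04562 / 0.02465 = 1.8507
β_Ivers = 0.03916 / 0.02465 = 1.5886
β_Sable = 0.03640 / 0.02465 = 1.4767
β_P = Σ w_i β_i = 0.29×0.7550 + 0.05×0.8483 + 0.16×1.8507 + 0.36×1.5886 + 0.14×1.4767 = 1.3361
MRP = 6.46% − 2.86% = 3.60%
E(R_P) = R_f + β_P × MRP = 2.86% + 1.3361 × 3.60% = 7.67%

7.67%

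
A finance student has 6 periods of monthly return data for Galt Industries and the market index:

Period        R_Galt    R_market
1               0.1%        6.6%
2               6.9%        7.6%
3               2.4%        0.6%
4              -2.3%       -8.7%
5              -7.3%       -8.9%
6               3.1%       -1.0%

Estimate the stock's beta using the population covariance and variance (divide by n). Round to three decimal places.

Mean R_i = (0.1 + 6.9 + 2.4 − 2.3 − 7.3 + 3.1) / 6 = 0.4833%
Mean R_m = (6.6 + 7.6 + 0.6 − 8.7 − 8.9 − 1.0) / 6 = -0.6333%
Σ(R_i − R̄_i)(R_m − R̄_m) = 138.2567  ⇒  Cov = 138.2567 / 6 = 23.0428
Σ(R_m − R̄_m)² = 255.1733  ⇒  Var(R_m) = 255.1733 / 6 = 42.5289
β = Cov / Var(R_m) = 23.0428 / 42.5289 = 0.5418

0.542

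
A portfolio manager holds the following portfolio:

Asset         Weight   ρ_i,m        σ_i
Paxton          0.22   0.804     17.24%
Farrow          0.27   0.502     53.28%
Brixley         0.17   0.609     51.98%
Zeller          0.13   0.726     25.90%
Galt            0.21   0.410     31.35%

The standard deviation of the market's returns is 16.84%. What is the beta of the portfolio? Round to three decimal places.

1.235

β_Paxton = 0.804 × 17.24% / 16.84% = 0.8231
β_Farrow = 0.502 × 53.28% / 16.84% = 1.5883
β_Brixley = 0.609 × 51.98% / 16.84% = 1.8798
β_Zeller = 0.726 × 25.90% / 16.84% = 1.1166
β_Galt = 0.410 × 31.35% / 16.84% = 0.7633
β_P = Σ w_i β_i = 0.22×0.8231 + 0.27×1.5883 + 0.17×1.8798 + 0.13×1.1166 + 0.21×0.7633 = 1.2349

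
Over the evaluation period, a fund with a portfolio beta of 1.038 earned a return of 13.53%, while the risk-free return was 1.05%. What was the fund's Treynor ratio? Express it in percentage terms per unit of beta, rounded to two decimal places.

12.02%

Treynor = (R_P − R_f) / β_P = (13.53% − 1.05%) / 1.0380 = 12.48% / 1.0380 = 12.02%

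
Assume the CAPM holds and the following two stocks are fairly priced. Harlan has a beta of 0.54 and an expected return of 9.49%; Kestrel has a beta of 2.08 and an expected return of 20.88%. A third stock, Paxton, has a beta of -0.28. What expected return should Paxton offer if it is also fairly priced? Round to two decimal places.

3.43%

MRP (SML slope) = (20.88% − 9.49%) / (2.08 − 0.54) = 11.39% / 1.54 = 7.3961%
R_f (intercept) = 9.49% − 0.54 × 7.3961% = 5.4961%
E(R_Paxton) = R_f + β × MRP = 5.4961% + -0.28 × 7.3961% = 3.43%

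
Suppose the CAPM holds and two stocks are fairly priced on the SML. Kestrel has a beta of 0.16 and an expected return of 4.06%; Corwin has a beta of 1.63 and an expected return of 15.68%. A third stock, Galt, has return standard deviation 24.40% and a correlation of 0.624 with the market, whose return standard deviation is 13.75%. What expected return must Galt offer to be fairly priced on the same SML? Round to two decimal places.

11.55%

MRP = (15.68% − 4.06%) / (1.63 − 0.16) = 7.9048%
R_f = 4.06% − 0.16 × 7.9048% = 2.7952%
β_Galt = ρ·σ_i/σ_m = 0.624 × 24.40 / 13.75 = 1.1073
E(R_Galt) = R_f + β × MRP = 2.7952% + 1.1073 × 7.9048% = 11.55%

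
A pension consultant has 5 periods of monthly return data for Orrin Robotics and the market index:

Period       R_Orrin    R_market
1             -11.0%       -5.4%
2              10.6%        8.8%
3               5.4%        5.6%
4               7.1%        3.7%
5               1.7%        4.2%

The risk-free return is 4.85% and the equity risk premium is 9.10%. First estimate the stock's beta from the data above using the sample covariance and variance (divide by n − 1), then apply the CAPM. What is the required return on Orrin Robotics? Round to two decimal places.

Mean R_i = (-11.0 + 10.6 + 5.4 + 7.1 + 1.7) / 5 = 2.7600%
Mean R_m = (-5.4 + 8.8 + 5.6 + 3.7 + 4.2) / 5 = 3.3800%
Σ(R_i − R̄_i)(R_m − R̄_m) = 169.6860  ⇒  Cov = 169.6860 / 4 = 42.4215
Σ(R_m − R̄_m)² = 112.1680  ⇒  Var(R_m) = 112.1680 / 4 = 28.0420
β = Cov / Var(R_m) = 42.4215 / 28.0420 = 1.5128
E(R) = R_f + β × MRP = 4.85% + 1.5128 × 9.10% = 18.62%

18.62%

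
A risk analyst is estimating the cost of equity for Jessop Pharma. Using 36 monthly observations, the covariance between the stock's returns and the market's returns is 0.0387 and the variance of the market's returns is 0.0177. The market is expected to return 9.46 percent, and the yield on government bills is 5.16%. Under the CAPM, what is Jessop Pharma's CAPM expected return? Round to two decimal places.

14.56%

β = Cov(R_i, R_m) / Var(R_m) = 0.0387 / 0.0177 = 2.1864
MRP = 9.46% − 5.16% = 4.30%
E(R) = R_f + β × MRP = 5.16% + 2.1864 × 4.30% = 14.56%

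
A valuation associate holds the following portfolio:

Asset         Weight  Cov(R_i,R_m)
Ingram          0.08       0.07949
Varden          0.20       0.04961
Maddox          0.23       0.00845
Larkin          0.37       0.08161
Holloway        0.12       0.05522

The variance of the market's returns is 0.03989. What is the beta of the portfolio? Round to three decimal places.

1.380

β_Ingram = 0.07949 / 0.03989 = 1.9927
β_Varden = 0.04961 / 0.03989 = 1.2437
β_Maddox = 0.00845 / 0.03989 = 0.2118
β_Larkin = 0.08161 / 0.03989 = 2.0459
β_Holloway = 0.05522 / 0.03989 = 1.3843
β_P = Σ w_i β_i = 0.08×1.9927 + 0.20×1.2437 + 0.23×0.2118 + 0.37×2.0459 + 0.12×1.3843 = 1.3800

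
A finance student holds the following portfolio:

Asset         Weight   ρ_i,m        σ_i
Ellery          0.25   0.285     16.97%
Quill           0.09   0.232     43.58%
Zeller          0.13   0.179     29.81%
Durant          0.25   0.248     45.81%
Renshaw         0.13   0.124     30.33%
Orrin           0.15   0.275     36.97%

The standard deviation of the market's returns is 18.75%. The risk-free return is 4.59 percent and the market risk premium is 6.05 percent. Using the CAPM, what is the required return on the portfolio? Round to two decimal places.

β_Ellery = 0.285 × 16.97% / 18.75% = 0.2579
β_Quill = 0.232 × 43.58% / 18.75% = 0.5392
β_Zeller = 0.179 × 29.81% / 18.75% = 0.2846
β_Durant = 0.248 × 45.81% / 18.75% = 0.6059
β_Renshaw = 0.124 × 30.33% / 18.75% = 0.2006
β_Orrin = 0.275 × 36.97% / 18.75% = 0.5422
β_P = Σ w_i β_i = 0.25×0.2579 + 0.09×0.5392 + 0.13×0.2846 + 0.25×0.6059 + 0.13×0.2006 + 0.15×0.5422 = 0.4089
E(R_P) = R_f + β_P × MRP = 4.59% + 0.4089 × 6.05% = 7.06%

7.06%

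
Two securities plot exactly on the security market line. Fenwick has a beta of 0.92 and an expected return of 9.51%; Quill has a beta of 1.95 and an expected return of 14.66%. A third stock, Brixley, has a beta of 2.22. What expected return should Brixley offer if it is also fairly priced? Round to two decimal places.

MRP (SML slope) = (14.66% − 9.51%) / (1.95 − 0.92) = 5.15% / 1.03 = 5.0000%
R_f (intercept) = 9.51% − 0.92 × 5.0000% = 4.9100%
E(R_Brixley) = R_f + β × MRP = 4.9100% + 2.22 × 5.0000% = 16.01%

16.01%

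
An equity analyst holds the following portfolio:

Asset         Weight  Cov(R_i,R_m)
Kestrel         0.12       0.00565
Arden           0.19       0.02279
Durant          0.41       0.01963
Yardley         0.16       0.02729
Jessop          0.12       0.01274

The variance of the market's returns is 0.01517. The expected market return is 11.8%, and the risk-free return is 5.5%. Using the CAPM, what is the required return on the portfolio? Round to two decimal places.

13.37%

β_Kestrel = 0.00565 / 0.01517 = 0.3724
β_Arden = 0.02279 / 0.01517 = 1.5023
β_Durant = 0.01963 / 0.01517 = 1.2940
β_Yardley = 0.02729 / 0.01517 = 1.7989
β_Jessop = 0.01274 / 0.01517 = 0.8398
β_P = Σ w_i β_i = 0.12×0.3724 + 0.19×1.5023 + 0.41×1.2940 + 0.16×1.7989 + 0.12×0.8398 = 1.2493
MRP = 11.8% − 5.5% = 6.30%
E(R_P) = R_f + β_P × MRP = 5.5% + 1.2493 × 6.3% = 13.37%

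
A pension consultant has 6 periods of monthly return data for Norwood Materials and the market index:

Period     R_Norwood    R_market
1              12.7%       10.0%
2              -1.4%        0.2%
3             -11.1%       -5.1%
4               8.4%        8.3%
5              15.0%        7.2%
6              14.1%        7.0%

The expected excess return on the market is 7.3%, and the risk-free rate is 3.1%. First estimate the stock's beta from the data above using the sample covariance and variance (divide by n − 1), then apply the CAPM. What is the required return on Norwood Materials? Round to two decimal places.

Mean R_i = (12.7 − 1.4 − 11.1 + 8.4 + 15.0 + 14.1) / 6 = 6.2833%
Mean R_m = (10.0 + 0.2 − 5.1 + 8.3 + 7.2 + 7.0) / 6 = 4.6000%
Σ(R_i − R̄_i)(R_m − R̄_m) = 286.3300  ⇒  Cov = 286.3300 / 5 = 57.2660
Σ(R_m − R̄_m)² = 168.8200  ⇒  Var(R_m) = 168.8200 / 5 = 33.7640
β = Cov / Var(R_m) = 57.2660 / 33.7640 = 1.6961
E(R) = R_f + β × MRP = 3.1% + 1.6961 × 7.3% = 15.48%

15.48%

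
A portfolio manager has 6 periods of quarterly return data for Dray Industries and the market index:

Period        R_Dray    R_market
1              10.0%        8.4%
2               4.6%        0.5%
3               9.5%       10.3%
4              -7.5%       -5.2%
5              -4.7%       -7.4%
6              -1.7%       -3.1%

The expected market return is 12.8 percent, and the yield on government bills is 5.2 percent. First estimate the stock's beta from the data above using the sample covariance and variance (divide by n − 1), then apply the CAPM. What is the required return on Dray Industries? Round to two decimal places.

12.54%

Mean R_i = (10.0 + 4.6 + 9.5 − 7.5 − 4.7 − 1.7) / 6 = 1.7000%
Mean R_m = (8.4 + 0.5 + 10.3 − 5.2 − 7.4 − 3.1) / 6 = 0.5833%
Σ(R_i − R̄_i)(R_m − R̄_m) = 257.2500  ⇒  Cov = 257.2500 / 5 = 51.4500
Σ(R_m − R̄_m)² = 266.2683  ⇒  Var(R_m) = 266.2683 / 5 = 53.2537
β = Cov / Var(R_m) = 51.4500 / 53.2537 = 0.9661
MRP = 12.8% − 5.2% = 7.60%
E(R) = R_f + β × MRP = 5.2% + 0.9661 × 7.6% = 12.54%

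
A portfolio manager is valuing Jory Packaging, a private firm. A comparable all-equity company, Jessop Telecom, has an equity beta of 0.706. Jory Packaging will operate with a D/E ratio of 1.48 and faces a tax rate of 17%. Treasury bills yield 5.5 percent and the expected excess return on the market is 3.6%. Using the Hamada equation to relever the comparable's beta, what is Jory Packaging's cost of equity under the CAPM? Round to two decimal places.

11.16%

β_L = β_U × [1 + (1 − t)(D/E)] = 0.706 × [1 + (1 − 0.17) × 1.48]
    = 0.706 × [1 + 0.83 × 1.48] = 0.706 × 2.2284 = 1.5733
E(R) = R_f + β_L × MRP = 5.5% + 1.5733 × 3.6% = 11.16%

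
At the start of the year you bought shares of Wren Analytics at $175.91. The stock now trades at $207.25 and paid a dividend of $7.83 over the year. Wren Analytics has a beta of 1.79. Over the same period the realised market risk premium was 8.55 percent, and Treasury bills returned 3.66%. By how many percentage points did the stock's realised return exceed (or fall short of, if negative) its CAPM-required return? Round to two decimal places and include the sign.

+3.30%

Realised HPR = (P1 + D1 − P0) / P0 = (207.25 + 7.83 − 175.91) / 175.91 = 39.17 / 175.91 = 22.2671%
CAPM required = R_f + β·MRP = 3.66% + 1.79 × 8.55% = 18.9645%
α = realised − required = 22.2671% − 18.9645% = +3.30%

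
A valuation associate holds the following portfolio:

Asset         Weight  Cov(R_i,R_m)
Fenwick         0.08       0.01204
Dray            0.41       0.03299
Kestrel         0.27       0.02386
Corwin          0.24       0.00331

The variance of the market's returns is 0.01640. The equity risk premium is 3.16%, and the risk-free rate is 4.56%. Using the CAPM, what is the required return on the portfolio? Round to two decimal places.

8.75%

β_Fenwick = 0.01204 / 0.01640 = 0.7341
β_Dray = 0.03299 / 0.01640 = 2.0116
β_Kestrel = 0.02386 / 0.01640 = 1.4549
β_Corwin = 0.00331 / 0.01640 = 0.2018
β_P = Σ w_i β_i = 0.08×0.7341 + 0.41×2.0116 + 0.27×1.4549 + 0.24×0.2018 = 1.3247
E(R_P) = R_f + β_P × MRP = 4.56% + 1.3247 × 3.16% = 8.75%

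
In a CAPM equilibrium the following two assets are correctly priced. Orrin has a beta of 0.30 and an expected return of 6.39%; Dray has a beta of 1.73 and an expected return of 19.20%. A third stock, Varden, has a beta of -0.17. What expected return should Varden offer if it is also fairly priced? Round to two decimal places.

MRP (SML slope) = (19.20% − 6.39%) / (1.73 − 0.30) = 12.81% / 1.43 = 8.9580%
R_f (intercept) = 6.39% − 0.30 × 8.9580% = 3.7026%
E(R_Varden) = R_f + β × MRP = 3.7026% + -0.17 × 8.9580% = 2.18%

2.18%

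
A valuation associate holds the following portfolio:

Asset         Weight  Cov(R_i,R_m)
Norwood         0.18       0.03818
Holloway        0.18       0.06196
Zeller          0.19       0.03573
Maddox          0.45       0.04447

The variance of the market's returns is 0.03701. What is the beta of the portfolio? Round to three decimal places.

β_Norwood = 0.03818 / 0.03701 = 1.0316
β_Holloway = 0.06196 / 0.03701 = 1.6741
β_Zeller = 0.03573 / 0.03701 = 0.9654
β_Maddox = 0.04447 / 0.03701 = 1.2016
β_P = Σ w_i β_i = 0.18×1.0316 + 0.18×1.6741 + 0.19×0.9654 + 0.45×1.2016 = 1.2112

1.211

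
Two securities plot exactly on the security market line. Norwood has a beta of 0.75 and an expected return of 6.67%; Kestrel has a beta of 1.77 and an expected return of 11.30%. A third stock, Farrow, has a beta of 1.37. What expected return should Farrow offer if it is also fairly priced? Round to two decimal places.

MRP (SML slope) = (11.30% − 6.67%) / (1.77 − 0.75) = 4.63% / 1.02 = 4.5392%
R_f (intercept) = 6.67% − 0.75 × 4.5392% = 3.2656%
E(R_Farrow) = R_f + β × MRP = 3.2656% + 1.37 × 4.5392% = 9.48%

9.48%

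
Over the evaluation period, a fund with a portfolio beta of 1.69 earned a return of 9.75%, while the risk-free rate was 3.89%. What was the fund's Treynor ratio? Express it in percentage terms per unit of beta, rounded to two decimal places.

Treynor = (R_P − R_f) / β_P = (9.75% − 3.89%) / 1.6900 = 5.86% / 1.6900 = 3.47%

3.47%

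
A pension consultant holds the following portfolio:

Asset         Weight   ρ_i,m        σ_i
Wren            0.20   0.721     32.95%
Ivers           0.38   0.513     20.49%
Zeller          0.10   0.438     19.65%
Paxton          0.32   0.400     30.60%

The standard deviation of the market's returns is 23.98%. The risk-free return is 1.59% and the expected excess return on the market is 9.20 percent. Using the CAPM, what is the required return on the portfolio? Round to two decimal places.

6.78%

β_Wren = 0.721 × 32.95% / 23.98% = 0.9907
β_Ivers = 0.513 × 20.49% / 23.98% = 0.4383
β_Zeller = 0.438 × 19.65% / 23.98% = 0.3589
β_Paxton = 0.400 × 30.60% / 23.98% = 0.5104
β_P = Σ w_i β_i = 0.20×0.9907 + 0.38×0.4383 + 0.10×0.3589 + 0.32×0.5104 = 0.5639
E(R_P) = R_f + β_P × MRP = 1.59% + 0.5639 × 9.20% = 6.78%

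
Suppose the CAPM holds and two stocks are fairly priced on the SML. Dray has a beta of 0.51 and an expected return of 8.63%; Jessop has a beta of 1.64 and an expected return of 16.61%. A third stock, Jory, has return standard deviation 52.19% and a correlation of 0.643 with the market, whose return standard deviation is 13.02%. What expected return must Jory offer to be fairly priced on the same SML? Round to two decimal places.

MRP = (16.61% − 8.63%) / (1.64 − 0.51) = 7.0619%
R_f = 8.63% − 0.51 × 7.0619% = 5.0284%
β_Jory = ρ·σ_i/σ_m = 0.643 × 52.19 / 13.02 = 2.5774
E(R_Jory) = R_f + β × MRP = 5.0284% + 2.5774 × 7.0619% = 23.23%

23.23%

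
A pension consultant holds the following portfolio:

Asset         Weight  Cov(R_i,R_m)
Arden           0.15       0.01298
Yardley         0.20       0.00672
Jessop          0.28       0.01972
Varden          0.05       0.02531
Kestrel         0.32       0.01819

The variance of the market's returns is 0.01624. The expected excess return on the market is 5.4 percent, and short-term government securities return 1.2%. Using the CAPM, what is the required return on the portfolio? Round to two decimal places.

6.49%

β_Arden = 0.01298 / 0.01624 = 0.7993
β_Yardley = 0.00672 / 0.01624 = 0.4138
β_Jessop = 0.01972 / 0.01624 = 1.2143
β_Varden = 0.02531 / 0.01624 = 1.5585
β_Kestrel = 0.01819 / 0.01624 = 1.1201
β_P = Σ w_i β_i = 0.15×0.7993 + 0.20×0.4138 + 0.28×1.2143 + 0.05×1.5585 + 0.32×1.1201 = 0.9790
E(R_P) = R_f + β_P × MRP = 1.2% + 0.9790 × 5.4% = 6.49%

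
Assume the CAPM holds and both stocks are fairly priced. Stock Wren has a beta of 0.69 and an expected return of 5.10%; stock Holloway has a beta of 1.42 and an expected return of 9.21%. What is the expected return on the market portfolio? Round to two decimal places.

6.85%

Both satisfy E(R) = R_f + β·MRP, so the slope of the SML is
MRP = (9.21% − 5.10%) / (1.42 − 0.69) = 4.11% / 0.73 = 5.6301%
R_f = E(R_Wren) − β_Wren·MRP = 5.10% − 0.69 × 5.6301% = 1.2152%
E(R_m) = R_f + MRP = 1.2152% + 5.6301% = 6.85%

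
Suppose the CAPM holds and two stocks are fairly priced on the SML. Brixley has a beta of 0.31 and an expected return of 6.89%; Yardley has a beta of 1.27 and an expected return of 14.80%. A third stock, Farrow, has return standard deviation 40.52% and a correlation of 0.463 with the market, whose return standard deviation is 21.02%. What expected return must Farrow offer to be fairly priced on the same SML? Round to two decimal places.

11.69%

MRP = (14.80% − 6.89%) / (1.27 − 0.31) = 8.2396%
R_f = 6.89% − 0.31 × 8.2396% = 4.3357%
β_Farrow = ρ·σ_i/σ_m = 0.463 × 40.52 / 21.02 = 0.8925
E(R_Farrow) = R_f + β × MRP = 4.3357% + 0.8925 × 8.2396% = 11.69%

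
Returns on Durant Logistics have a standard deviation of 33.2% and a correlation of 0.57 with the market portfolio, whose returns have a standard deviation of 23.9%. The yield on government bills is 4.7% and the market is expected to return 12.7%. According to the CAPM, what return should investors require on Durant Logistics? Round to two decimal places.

11.03%

β = ρ × σ_i / σ_m = 0.57 × 33.2% / 23.9% = 0.7918
MRP = 12.7% − 4.7% = 8.00%
E(R) = 4.7% + 0.7918 × 8.0% = 11.03%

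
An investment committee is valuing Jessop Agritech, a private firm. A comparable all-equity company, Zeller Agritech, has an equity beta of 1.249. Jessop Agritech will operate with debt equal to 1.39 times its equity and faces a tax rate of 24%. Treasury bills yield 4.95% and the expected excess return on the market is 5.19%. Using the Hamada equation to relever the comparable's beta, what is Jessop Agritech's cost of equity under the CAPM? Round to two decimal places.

18.28%

β_L = β_U × [1 + (1 − t)(D/E)] = 1.249 × [1 + (1 − 0.24) × 1.39]
    = 1.249 × [1 + 0.76 × 1.39] = 1.249 × 2.0564 = 2.5684
E(R) = R_f + β_L × MRP = 4.95% + 2.5684 × 5.19% = 18.28%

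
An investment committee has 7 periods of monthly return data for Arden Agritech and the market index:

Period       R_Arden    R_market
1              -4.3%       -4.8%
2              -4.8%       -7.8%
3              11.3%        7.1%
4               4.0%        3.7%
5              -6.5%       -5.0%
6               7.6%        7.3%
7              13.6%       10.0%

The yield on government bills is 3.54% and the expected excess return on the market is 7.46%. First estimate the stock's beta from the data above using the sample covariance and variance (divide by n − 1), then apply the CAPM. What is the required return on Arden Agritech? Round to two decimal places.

Mean R_i = (-4.3 − 4.8 + 11.3 + 4.0 − 6.5 + 7.6 + 13.6) / 7 = 2.9857%
Mean R_m = (-4.8 − 7.8 + 7.1 + 3.7 − 5.0 + 7.3 + 10.0) / 7 = 1.5000%
Σ(R_i − R̄_i)(R_m − R̄_m) = 345.7400  ⇒  Cov = 345.7400 / 6 = 57.6233
Σ(R_m − R̄_m)² = 310.5200  ⇒  Var(R_m) = 310.5200 / 6 = 51.7533
β = Cov / Var(R_m) = 57.6233 / 51.7533 = 1.1134
E(R) = R_f + β × MRP = 3.54% + 1.1134 × 7.46% = 11.85%

11.85%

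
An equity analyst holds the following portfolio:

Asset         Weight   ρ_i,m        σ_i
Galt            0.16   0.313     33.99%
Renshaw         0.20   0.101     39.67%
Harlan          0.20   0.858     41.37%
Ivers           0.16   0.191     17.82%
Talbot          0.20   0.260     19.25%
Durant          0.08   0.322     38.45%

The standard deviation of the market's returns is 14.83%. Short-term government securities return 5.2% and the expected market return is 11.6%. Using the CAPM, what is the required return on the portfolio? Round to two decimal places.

β_Galt = 0.313 × 33.99% / 14.83% = 0.7174
β_Renshaw = 0.101 × 39.67% / 14.83% = 0.2702
β_Harlan = 0.858 × 41.37% / 14.83% = 2.3935
β_Ivers = 0.191 × 17.82% / 14.83% = 0.2295
β_Talbot = 0.260 × 19.25% / 14.83% = 0.3375
β_Durant = 0.322 × 38.45% / 14.83% = 0.8349
β_P = Σ w_i β_i = 0.16×0.7174 + 0.20×0.2702 + 0.20×2.3935 + 0.16×0.2295 + 0.20×0.3375 + 0.08×0.8349 = 0.8185
MRP = 11.6% − 5.2% = 6.40%
E(R_P) = R_f + β_P × MRP = 5.2% + 0.8185 × 6.4% = 10.44%

10.44%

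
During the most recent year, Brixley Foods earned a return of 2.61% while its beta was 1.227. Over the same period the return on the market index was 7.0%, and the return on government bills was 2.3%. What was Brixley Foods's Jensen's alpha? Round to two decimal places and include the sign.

Market excess return = 7.0% − 2.3% = 4.70%
CAPM benchmark = R_f + β(R_m − R_f) = 2.3% + 1.227 × 4.7% = 8.0669%
α = actual − benchmark = 2.61% − 8.0669% = -5.46%

-5.46%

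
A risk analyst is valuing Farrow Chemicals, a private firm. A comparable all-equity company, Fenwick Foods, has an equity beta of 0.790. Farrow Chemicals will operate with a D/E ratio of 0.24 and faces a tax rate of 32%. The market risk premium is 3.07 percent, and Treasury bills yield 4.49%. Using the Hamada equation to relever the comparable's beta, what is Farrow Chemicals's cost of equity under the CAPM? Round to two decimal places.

β_L = β_U × [1 + (1 − t)(D/E)] = 0.790 × [1 + (1 − 0.32) × 0.24]
    = 0.790 × [1 + 0.68 × 0.24] = 0.790 × 1.1632 = 0.9189
E(R) = R_f + β_L × MRP = 4.49% + 0.9189 × 3.07% = 7.31%

7.31%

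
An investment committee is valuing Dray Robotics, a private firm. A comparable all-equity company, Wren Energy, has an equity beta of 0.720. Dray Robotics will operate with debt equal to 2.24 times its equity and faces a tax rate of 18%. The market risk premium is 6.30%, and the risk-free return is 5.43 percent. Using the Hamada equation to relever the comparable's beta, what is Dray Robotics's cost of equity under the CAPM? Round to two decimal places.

β_L = β_U × [1 + (1 − t)(D/E)] = 0.720 × [1 + (1 − 0.18) × 2.24]
    = 0.720 × [1 + 0.82 × 2.24] = 0.720 × 2.8368 = 2.0425
E(R) = R_f + β_L × MRP = 5.43% + 2.0425 × 6.30% = 18.30%

18.30%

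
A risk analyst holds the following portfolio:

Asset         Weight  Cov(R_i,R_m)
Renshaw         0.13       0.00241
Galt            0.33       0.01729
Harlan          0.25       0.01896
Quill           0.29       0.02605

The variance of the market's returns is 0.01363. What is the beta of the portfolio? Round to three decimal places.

β_Renshaw = 0.00241 / 0.01363 = 0.1768
β_Galt = 0.01729 / 0.01363 = 1.2685
β_Harlan = 0.01896 / 0.01363 = 1.3910
β_Quill = 0.02605 / 0.01363 = 1.9112
β_P = Σ w_i β_i = 0.13×0.1768 + 0.33×1.2685 + 0.25×1.3910 + 0.29×1.9112 = 1.3436

1.344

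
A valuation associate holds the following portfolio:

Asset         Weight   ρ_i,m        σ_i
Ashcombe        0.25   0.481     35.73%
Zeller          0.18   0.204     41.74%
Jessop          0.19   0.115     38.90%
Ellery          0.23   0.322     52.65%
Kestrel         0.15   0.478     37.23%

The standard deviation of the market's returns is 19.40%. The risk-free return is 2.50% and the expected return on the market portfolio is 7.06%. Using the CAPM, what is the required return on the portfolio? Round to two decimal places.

β_Ashcombe = 0.481 × 35.73% / 19.40% = 0.8859
β_Zeller = 0.204 × 41.74% / 19.40% = 0.4389
β_Jessop = 0.115 × 38.90% / 19.40% = 0.2306
β_Ellery = 0.322 × 52.65% / 19.40% = 0.8739
β_Kestrel = 0.478 × 37.23% / 19.40% = 0.9173
β_P = Σ w_i β_i = 0.25×0.8859 + 0.18×0.4389 + 0.19×0.2306 + 0.23×0.8739 + 0.15×0.9173 = 0.6829
MRP = 7.06% − 2.50% = 4.56%
E(R_P) = R_f + β_P × MRP = 2.50% + 0.6829 × 4.56% = 5.61%

5.61%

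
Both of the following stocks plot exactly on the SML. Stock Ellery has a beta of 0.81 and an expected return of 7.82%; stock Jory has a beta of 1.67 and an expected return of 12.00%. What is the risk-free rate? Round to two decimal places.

3.88%

Both satisfy E(R) = R_f + β·MRP, so the slope of the SML is
MRP = (12.00% − 7.82%) / (1.67 − 0.81) = 4.18% / 0.86 = 4.8605%
R_f = E(R_Ellery) − β_Ellery·MRP = 7.82% − 0.81 × 4.8605% = 3.8830%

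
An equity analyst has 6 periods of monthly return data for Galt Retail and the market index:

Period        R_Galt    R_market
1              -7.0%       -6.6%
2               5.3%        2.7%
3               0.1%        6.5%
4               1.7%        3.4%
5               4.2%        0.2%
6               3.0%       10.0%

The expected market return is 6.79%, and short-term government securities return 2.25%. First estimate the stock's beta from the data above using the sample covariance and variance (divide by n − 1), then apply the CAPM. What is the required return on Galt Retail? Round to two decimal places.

4.45%

Mean R_i = (-7.0 + 5.3 + 0.1 + 1.7 + 4.2 + 3.0) / 6 = 1.2167%
Mean R_m = (-6.6 + 2.7 + 6.5 + 3.4 + 0.2 + 10.0) / 6 = 2.7000%
Σ(R_i − R̄_i)(R_m − R̄_m) = 78.0700  ⇒  Cov = 78.0700 / 5 = 15.6140
Σ(R_m − R̄_m)² = 160.9600  ⇒  Var(R_m) = 160.9600 / 5 = 32.1920
β = Cov / Var(R_m) = 15.6140 / 32.1920 = 0.4850
MRP = 6.79% − 2.25% = 4.54%
E(R) = R_f + β × MRP = 2.25% + 0.4850 × 4.54% = 4.45%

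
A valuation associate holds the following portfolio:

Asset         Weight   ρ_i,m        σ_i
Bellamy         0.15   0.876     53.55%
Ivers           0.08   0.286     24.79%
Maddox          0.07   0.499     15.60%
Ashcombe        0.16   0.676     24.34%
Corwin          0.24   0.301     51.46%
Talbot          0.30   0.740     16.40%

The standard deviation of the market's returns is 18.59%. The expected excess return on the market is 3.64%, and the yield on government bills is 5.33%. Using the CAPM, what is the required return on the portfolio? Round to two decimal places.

β_Bellamy = 0.876 × 53.55% / 18.59% = 2.5234
β_Ivers = 0.286 × 24.79% / 18.59% = 0.3814
β_Maddox = 0.499 × 15.60% / 18.59% = 0.4187
β_Ashcombe = 0.676 × 24.34% / 18.59% = 0.8851
β_Corwin = 0.301 × 51.46% / 18.59% = 0.8332
β_Talbot = 0.740 × 16.40% / 18.59% = 0.6528
β_P = Σ w_i β_i = 0.15×2.5234 + 0.08×0.3814 + 0.07×0.4187 + 0.16×0.8851 + 0.24×0.8332 + 0.30×0.6528 = 0.9758
E(R_P) = R_f + β_P × MRP = 5.33% + 0.9758 × 3.64% = 8.88%

8.88%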